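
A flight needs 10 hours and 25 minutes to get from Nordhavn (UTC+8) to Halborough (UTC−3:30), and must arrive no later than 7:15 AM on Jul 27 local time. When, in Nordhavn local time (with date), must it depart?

Target arrival in UTC: 7:15 AM + 3:30 = 10:45 AM on Jul 27.
Subtract 10 hours and 25 minutes → departure 12:20 AM UTC on Jul 27.
Nordhavn is UTC+8:00: 12:20 AM + 8:00 = 8:20 AM on Jul 27.

8:20 AM on Jul 27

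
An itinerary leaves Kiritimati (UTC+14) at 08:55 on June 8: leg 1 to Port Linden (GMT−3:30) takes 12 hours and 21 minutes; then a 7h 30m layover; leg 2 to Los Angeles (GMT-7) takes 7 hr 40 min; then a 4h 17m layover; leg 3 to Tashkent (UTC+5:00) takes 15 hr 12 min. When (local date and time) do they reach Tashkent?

22:55 on June 9

Convert departure to UTC: 08:55 − 14:00 = 18:55 UTC on Jun 7.
Add 12 hours and 21 minutes leg 1 → 07:16 UTC (Jun 8).
Add 7 hours and 30 minutes layover in Port Linden → 14:46 UTC.
Add 7 hours 40 minutes leg 2 → 22:26 UTC.
Add 4 hours and 17 minutes layover in Los Angeles → 02:43 UTC (Jun 9).
Add 15 hours and 12 minutes leg 3 → 17:55 UTC.
Tashkent is UTC+5:00, so local arrival = 17:55 + 5:00 = 22:55 on Jun 9.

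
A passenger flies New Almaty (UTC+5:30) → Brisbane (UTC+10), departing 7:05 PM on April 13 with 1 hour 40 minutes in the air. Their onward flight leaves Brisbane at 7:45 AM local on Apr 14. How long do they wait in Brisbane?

Convert departure to UTC: 7:05 PM − 5:30 = 1:35 PM UTC on Apr 13.
Add 1 hour and 40 minutes flight time → 3:15 PM UTC.
Brisbane is UTC+10:00, so local arrival = 3:15 PM + 10:00 = 1:15 AM on Apr 14.
Layover = 7:45 AM − 1:15 AM = 6 hours 30 minutes.

6 hours 30 minutes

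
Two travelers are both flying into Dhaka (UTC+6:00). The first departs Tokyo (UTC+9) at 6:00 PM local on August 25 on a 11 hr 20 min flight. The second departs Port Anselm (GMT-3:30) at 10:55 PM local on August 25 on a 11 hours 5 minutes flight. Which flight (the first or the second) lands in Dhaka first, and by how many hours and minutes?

Flight 1 in UTC: 6:00 PM − 9:00 = 9:00 AM on Aug 25.
+11 hours and 20 minutes → arrive 8:20 PM UTC on Aug 25.
Flight 2 in UTC: 10:55 PM + 3:30 = 2:25 AM on Aug 26.
+11 hours and 5 minutes → arrive 1:30 PM UTC on Aug 26.
Flight 1 lands earlier by 17 hours 10 minutes.

the first, by 17 hours 10 minutes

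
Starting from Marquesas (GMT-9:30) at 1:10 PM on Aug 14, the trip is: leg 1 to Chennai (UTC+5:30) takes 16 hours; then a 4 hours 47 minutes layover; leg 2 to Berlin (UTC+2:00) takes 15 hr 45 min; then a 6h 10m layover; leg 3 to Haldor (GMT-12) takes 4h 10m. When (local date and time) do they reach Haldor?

9:32 AM on August 16

Convert departure to UTC: 1:10 PM + 9:30 = 10:40 PM UTC on Aug 14.
Add 16 hours leg 1 → 2:40 PM UTC (Aug 15).
Add 4 hours and 47 minutes layover in Chennai → 7:27 PM UTC.
Add 15 hours 45 minutes leg 2 → 11:12 AM UTC (Aug 16).
Add 6 hours and 10 minutes layover in Berlin → 5:22 PM UTC.
Add 4 hours 10 minutes leg 3 → 9:32 PM UTC.
Haldor is UTC−12:00, so local arrival = 9:32 PM − 12:00 = 9:32 AM on Aug 16.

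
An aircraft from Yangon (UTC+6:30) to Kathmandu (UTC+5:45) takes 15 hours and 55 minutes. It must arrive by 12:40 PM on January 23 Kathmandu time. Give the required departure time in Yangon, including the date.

Target arrival in UTC: 12:40 PM − 5:45 = 6:55 AM on Jan 23.
Subtract 15 hours and 55 minutes → departure 3:00 PM UTC on Jan 22.
Yangon is UTC+6:30: 3:00 PM + 6:30 = 9:30 PM on Jan 22.

9:30 PM on Jan 22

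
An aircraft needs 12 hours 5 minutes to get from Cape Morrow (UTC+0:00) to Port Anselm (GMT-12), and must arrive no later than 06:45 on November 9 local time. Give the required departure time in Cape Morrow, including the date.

06:40 on November 9

Target arrival in UTC: 06:45 + 12:00 = 18:45 on Nov 9.
Subtract 12 hours 5 minutes → departure 06:40 UTC on Nov 9.
Cape Morrow is UTC+0, so departure is 06:40 on Nov 9.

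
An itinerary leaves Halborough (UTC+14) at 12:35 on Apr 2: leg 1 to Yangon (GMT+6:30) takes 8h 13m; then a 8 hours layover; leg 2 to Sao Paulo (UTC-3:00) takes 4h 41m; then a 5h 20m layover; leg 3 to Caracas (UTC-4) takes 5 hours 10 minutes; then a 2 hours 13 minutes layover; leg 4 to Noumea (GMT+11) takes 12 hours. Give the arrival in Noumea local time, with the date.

07:12 on April 4

Convert departure to UTC: 12:35 − 14:00 = 22:35 UTC on Apr 1.
Add 8 hours and 13 minutes leg 1 → 06:48 UTC (Apr 2).
Add 8 hours layover in Yangon → 14:48 UTC.
Add 4 hours 41 minutes leg 2 → 19:29 UTC.
Add 5 hours and 20 minutes layover in Sao Paulo → 00:49 UTC (Apr 3).
Add 5 hours and 10 minutes leg 3 → 05:59 UTC.
Add 2 hours 13 minutes layover in Caracas → 08:12 UTC.
Add 12 hours leg 4 → 20:12 UTC.
Noumea is UTC+11:00, so local arrival = 20:12 + 11:00 = 07:12 on Apr 4.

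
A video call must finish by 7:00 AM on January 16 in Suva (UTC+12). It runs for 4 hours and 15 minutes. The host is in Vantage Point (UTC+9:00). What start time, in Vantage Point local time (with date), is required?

11:45 PM on January 15

Target end time in UTC: 7:00 AM − 12:00 = 7:00 PM on Jan 15.
Subtract 4 hours 15 minutes → start 2:45 PM UTC on Jan 15.
Vantage Point is UTC+9:00: 2:45 PM + 9:00 = 11:45 PM on Jan 15.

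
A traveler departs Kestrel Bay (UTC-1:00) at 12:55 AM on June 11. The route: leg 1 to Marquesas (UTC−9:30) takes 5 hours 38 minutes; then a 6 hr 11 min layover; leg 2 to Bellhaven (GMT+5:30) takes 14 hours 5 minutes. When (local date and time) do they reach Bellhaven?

9:19 AM on June 12

Convert departure to UTC: 12:55 AM + 1:00 = 1:55 AM UTC on Jun 11.
Add 5 hours 38 minutes leg 1 → 7:33 AM UTC.
Add 6 hours 11 minutes layover in Marquesas → 1:44 PM UTC.
Add 14 hours and 5 minutes leg 2 → 3:49 AM UTC (Jun 12).
Bellhaven is UTC+5:30, so local arrival = 3:49 AM + 5:30 = 9:19 AM on Jun 12.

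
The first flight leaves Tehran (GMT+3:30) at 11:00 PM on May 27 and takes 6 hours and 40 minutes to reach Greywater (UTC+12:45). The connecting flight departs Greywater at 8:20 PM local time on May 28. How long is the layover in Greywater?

Convert departure to UTC: 11:00 PM − 3:30 = 7:30 PM UTC on May 27.
Add 6 hours 40 minutes flight time → 2:10 AM UTC (May 28).
Greywater is UTC+12:45, so local arrival = 2:10 AM + 12:45 = 2:55 PM on May 28.
Layover = 8:20 PM − 2:55 PM = 5 hours 25 minutes.

5 hours 25 minutes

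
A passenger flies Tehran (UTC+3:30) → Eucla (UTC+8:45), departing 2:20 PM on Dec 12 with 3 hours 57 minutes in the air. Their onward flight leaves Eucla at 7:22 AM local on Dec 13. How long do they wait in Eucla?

7 hours 50 minutes

Convert departure to UTC: 2:20 PM − 3:30 = 10:50 AM UTC on Dec 12.
Add 3 hours 57 minutes flight time → 2:47 PM UTC.
Eucla is UTC+8:45, so local arrival = 2:47 PM + 8:45 = 11:32 PM on Dec 12.
Layover = 7:22 AM − 11:32 PM (+1 day) = 7 hours 50 minutes.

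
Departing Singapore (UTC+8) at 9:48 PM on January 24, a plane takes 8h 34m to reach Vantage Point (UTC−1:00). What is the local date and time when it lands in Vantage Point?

9:22 PM on Jan 24

Convert departure to UTC: 9:48 PM − 8:00 = 1:48 PM UTC on Jan 24.
Add 8 hours and 34 minutes travel time → 10:22 PM UTC.
Vantage Point is UTC−1:00, so local arrival = 10:22 PM − 1:00 = 9:22 PM on Jan 24.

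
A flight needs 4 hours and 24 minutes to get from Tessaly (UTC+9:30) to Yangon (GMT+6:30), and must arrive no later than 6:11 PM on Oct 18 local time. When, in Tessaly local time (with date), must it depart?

Target arrival in UTC: 6:11 PM − 6:30 = 11:41 AM on Oct 18.
Subtract 4 hours 24 minutes → departure 7:17 AM UTC on Oct 18.
Tessaly is UTC+9:30: 7:17 AM + 9:30 = 4:47 PM on Oct 18.

4:47 PM on October 18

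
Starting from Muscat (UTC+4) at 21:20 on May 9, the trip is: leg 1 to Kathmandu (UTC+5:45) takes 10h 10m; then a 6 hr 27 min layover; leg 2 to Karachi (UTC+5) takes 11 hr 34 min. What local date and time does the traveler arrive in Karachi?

02:31 on May 11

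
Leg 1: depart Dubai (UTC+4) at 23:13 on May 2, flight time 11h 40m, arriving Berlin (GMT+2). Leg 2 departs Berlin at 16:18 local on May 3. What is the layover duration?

7 hours 25 minutes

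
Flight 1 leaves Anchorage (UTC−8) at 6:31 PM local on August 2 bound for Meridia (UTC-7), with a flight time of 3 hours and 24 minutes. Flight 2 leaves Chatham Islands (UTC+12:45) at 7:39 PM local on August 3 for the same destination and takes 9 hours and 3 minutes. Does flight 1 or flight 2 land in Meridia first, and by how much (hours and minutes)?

Flight 1 in UTC: 6:31 PM + 8:00 = 2:31 AM on Aug 3.
+3 hours 24 minutes → arrive 5:55 AM UTC on Aug 3.
Flight 2 in UTC: 7:39 PM − 12:45 = 6:54 AM on Aug 3.
+9 hours 3 minutes → arrive 3:57 PM UTC on Aug 3.
Flight 1 lands earlier by 10 hours 2 minutes.

the first, by 10 hours 2 minutes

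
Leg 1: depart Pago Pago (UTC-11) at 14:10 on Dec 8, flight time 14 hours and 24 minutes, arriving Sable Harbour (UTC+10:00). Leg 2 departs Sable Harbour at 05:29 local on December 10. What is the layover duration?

3 hours 55 minutes

Convert departure to UTC: 14:10 + 11:00 = 01:10 UTC on Dec 9.
Add 14 hours 24 minutes flight time → 15:34 UTC.
Sable Harbour is UTC+10:00, so local arrival = 15:34 + 10:00 = 01:34 on Dec 10.
Layover = 05:29 − 01:34 = 3 hours 55 minutes.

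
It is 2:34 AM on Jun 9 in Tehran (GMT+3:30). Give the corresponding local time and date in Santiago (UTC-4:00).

7:04 PM on Jun 8

In UTC: 2:34 AM − 3:30 = 11:04 PM on Jun 8.
Santiago is UTC−4:00: 11:04 PM − 4:00 = 7:04 PM on Jun 8.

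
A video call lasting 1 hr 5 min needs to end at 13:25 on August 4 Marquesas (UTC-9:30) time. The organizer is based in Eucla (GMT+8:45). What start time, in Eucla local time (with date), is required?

06:35 on August 5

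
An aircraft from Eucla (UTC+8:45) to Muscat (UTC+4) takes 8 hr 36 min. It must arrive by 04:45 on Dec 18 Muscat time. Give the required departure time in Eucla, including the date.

00:54 on Dec 18

Target arrival in UTC: 04:45 − 4:00 = 00:45 on Dec 18.
Subtract 8 hours 36 minutes → departure 16:09 UTC on Dec 17.
Eucla is UTC+8:45: 16:09 + 8:45 = 00:54 on Dec 18.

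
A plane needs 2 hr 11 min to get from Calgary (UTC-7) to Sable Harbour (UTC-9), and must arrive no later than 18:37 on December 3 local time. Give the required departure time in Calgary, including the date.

Target arrival in UTC: 18:37 + 9:00 = 03:37 on Dec 4.
Subtract 2 hours 11 minutes → departure 01:26 UTC on Dec 4.
Calgary is UTC−7:00: 01:26 − 7:00 = 18:26 on Dec 3.

18:26 on Dec 3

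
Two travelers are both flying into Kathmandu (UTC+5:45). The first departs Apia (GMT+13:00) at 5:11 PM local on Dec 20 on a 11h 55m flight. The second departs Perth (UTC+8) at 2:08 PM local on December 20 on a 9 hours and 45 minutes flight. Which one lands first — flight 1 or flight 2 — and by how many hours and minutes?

Flight 1 in UTC: 5:11 PM − 13:00 = 4:11 AM on Dec 20.
+11 hours 55 minutes → arrive 4:06 PM UTC on Dec 20.
Flight 2 in UTC: 2:08 PM − 8:00 = 6:08 AM on Dec 20.
+9 hours 45 minutes → arrive 3:53 PM UTC on Dec 20.
Flight 2 lands earlier by 13 minutes.

the second, by 13 minutes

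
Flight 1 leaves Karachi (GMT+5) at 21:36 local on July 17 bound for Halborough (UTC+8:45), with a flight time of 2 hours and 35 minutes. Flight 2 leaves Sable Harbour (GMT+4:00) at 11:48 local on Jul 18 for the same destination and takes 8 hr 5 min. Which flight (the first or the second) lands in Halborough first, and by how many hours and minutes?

Flight 1 in UTC: 21:36 − 5:00 = 16:36 on Jul 17.
+2 hours 35 minutes → arrive 19:11 UTC on Jul 17.
Flight 2 in UTC: 11:48 − 4:00 = 07:48 on Jul 18.
+8 hours 5 minutes → arrive 15:53 UTC on Jul 18.
Flight 1 lands earlier by 20 hours 42 minutes.

the first, by 20 hours 42 minutes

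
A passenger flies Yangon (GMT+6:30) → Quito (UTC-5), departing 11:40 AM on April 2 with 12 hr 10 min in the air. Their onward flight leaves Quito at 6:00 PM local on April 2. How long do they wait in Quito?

5 hours 40 minutes

Convert departure to UTC: 11:40 AM − 6:30 = 5:10 AM UTC on Apr 2.
Add 12 hours 10 minutes flight time → 5:20 PM UTC.
Quito is UTC−5:00, so local arrival = 5:20 PM − 5:00 = 12:20 PM on Apr 2.
Layover = 6:00 PM − 12:20 PM = 5 hours 40 minutes.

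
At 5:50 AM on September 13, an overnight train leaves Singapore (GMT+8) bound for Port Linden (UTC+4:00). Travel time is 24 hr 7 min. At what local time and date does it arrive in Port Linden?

Convert departure to UTC: 5:50 AM − 8:00 = 9:50 PM UTC on Sep 12.
Add 24 hours and 7 minutes travel time → 9:57 PM UTC (Sep 13).
Port Linden is UTC+4:00, so local arrival = 9:57 PM + 4:00 = 1:57 AM on Sep 14.

1:57 AM on September 14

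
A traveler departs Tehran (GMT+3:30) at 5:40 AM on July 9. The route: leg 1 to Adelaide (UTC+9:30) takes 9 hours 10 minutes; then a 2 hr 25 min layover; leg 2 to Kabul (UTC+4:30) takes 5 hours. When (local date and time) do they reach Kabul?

11:15 PM on July 9

Convert departure to UTC: 5:40 AM − 3:30 = 2:10 AM UTC on Jul 9.
Add 9 hours and 10 minutes leg 1 → 11:20 AM UTC.
Add 2 hours and 25 minutes layover in Adelaide → 1:45 PM UTC.
Add 5 hours leg 2 → 6:45 PM UTC.
Kabul is UTC+4:30, so local arrival = 6:45 PM + 4:30 = 11:15 PM on Jul 9.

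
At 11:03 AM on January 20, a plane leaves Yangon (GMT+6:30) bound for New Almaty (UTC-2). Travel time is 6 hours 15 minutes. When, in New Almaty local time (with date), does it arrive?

8:48 AM on Jan 20

Convert departure to UTC: 11:03 AM − 6:30 = 4:33 AM UTC on Jan 20.
Add 6 hours 15 minutes travel time → 10:48 AM UTC.
New Almaty is UTC−2:00, so local arrival = 10:48 AM − 2:00 = 8:48 AM on Jan 20.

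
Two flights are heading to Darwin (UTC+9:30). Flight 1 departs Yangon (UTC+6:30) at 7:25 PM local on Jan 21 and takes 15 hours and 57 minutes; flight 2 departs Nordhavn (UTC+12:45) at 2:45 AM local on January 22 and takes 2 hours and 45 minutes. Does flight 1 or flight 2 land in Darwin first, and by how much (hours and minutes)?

the second, by 12 hours 7 minutes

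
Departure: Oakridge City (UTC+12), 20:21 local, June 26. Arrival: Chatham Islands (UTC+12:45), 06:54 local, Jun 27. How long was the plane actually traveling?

9 hours 48 minutes

Chatham Islands is 0:45 ahead of Oakridge City.
Clock-face elapsed time (ignoring zones) is 10 hours 33 minutes.
Actual elapsed = 10 hours 33 minutes − 0:45 = 9 hours 48 minutes.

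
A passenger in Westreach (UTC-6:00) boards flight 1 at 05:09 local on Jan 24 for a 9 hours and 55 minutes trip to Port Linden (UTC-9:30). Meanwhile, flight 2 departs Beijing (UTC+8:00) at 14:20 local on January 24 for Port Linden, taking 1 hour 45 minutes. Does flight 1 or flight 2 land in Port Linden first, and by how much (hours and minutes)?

Flight 1 in UTC: 05:09 + 6:00 = 11:09 on Jan 24.
+9 hours and 55 minutes → arrive 21:04 UTC on Jan 24.
Flight 2 in UTC: 14:20 − 8:00 = 06:20 on Jan 24.
+1 hour 45 minutes → arrive 08:05 UTC on Jan 24.
Flight 2 lands earlier by 12 hours 59 minutes.

the second, by 12 hours 59 minutes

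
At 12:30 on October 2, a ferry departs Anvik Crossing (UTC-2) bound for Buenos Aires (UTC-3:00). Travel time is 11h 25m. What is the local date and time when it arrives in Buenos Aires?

22:55 on October 2

Buenos Aires is 1:00 behind Anvik Crossing.
After 11 hours 25 minutes it is 23:55 in Anvik Crossing.
Shift by the zone difference: 23:55 − 1:00 = 22:55 on Oct 2 in Buenos Aires.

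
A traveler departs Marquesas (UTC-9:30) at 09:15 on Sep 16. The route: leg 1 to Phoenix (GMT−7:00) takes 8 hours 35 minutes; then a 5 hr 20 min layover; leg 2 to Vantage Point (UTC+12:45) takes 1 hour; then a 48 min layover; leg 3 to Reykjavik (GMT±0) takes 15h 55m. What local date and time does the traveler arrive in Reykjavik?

02:23 on Sep 18

Convert departure to UTC: 09:15 + 9:30 = 18:45 UTC on Sep 16.
Add 8 hours 35 minutes leg 1 → 03:20 UTC (Sep 17).
Add 5 hours and 20 minutes layover in Phoenix → 08:40 UTC.
Add 1 hour leg 2 → 09:40 UTC.
Add 48 minutes layover in Vantage Point → 10:28 UTC.
Add 15 hours and 55 minutes leg 3 → 02:23 UTC (Sep 18).
Reykjavik is UTC+0, so local arrival is the same: 02:23 on Sep 18.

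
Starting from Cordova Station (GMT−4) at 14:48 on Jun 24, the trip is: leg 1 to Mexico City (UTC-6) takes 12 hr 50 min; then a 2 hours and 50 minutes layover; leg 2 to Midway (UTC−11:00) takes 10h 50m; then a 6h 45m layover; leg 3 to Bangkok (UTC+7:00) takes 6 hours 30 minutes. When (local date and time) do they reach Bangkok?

17:33 on June 26

Convert departure to UTC: 14:48 + 4:00 = 18:48 UTC on Jun 24.
Add 12 hours 50 minutes leg 1 → 07:38 UTC (Jun 25).
Add 2 hours 50 minutes layover in Mexico City → 10:28 UTC.
Add 10 hours and 50 minutes leg 2 → 21:18 UTC.
Add 6 hours and 45 minutes layover in Midway → 04:03 UTC (Jun 26).
Add 6 hours and 30 minutes leg 3 → 10:33 UTC.
Bangkok is UTC+7:00, so local arrival = 10:33 + 7:00 = 17:33 on Jun 26.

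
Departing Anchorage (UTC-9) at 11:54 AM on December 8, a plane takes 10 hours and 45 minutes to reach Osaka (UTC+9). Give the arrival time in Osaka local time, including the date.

Convert departure to UTC: 11:54 AM + 9:00 = 8:54 PM UTC on Dec 8.
Add 10 hours 45 minutes travel time → 7:39 AM UTC (Dec 9).
Osaka is UTC+9:00, so local arrival = 7:39 AM + 9:00 = 4:39 PM on Dec 9.

4:39 PM on December 9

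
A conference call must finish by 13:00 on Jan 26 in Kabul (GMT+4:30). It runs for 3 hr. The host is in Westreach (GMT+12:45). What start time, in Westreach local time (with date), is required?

18:15 on January 26

Target end time in UTC: 13:00 − 4:30 = 08:30 on Jan 26.
Subtract 3 hours → start 05:30 UTC on Jan 26.
Westreach is UTC+12:45: 05:30 + 12:45 = 18:15 on Jan 26.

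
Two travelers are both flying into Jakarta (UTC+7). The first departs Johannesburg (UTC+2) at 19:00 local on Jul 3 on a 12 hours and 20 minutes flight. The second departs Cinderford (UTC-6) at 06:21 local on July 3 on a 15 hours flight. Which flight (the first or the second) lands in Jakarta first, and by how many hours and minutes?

the second, by 1 hour 59 minutes

Flight 1 in UTC: 19:00 − 2:00 = 17:00 on Jul 3.
+12 hours 20 minutes → arrive 05:20 UTC on Jul 4.
Flight 2 in UTC: 06:21 + 6:00 = 12:21 on Jul 3.
+15 hours → arrive 03:21 UTC on Jul 4.
Flight 2 lands earlier by 1 hour 59 minutes.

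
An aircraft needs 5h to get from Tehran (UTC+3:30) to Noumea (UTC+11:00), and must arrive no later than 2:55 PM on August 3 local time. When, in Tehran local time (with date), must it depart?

Target arrival in UTC: 2:55 PM − 11:00 = 3:55 AM on Aug 3.
Subtract 5 hours → departure 10:55 PM UTC on Aug 2.
Tehran is UTC+3:30: 10:55 PM + 3:30 = 2:25 AM on Aug 3.

2:25 AM on Aug 3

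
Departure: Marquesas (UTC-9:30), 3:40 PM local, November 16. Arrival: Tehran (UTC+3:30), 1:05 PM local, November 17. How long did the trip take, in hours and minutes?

8 hours 25 minutes

Departure in UTC: 3:40 PM + 9:30 = 1:10 AM on Nov 17.
Arrival in UTC: 1:05 PM − 3:30 = 9:35 AM on Nov 17.
Elapsed = 9:35 AM − 1:10 AM = 8 hours 25 minutes.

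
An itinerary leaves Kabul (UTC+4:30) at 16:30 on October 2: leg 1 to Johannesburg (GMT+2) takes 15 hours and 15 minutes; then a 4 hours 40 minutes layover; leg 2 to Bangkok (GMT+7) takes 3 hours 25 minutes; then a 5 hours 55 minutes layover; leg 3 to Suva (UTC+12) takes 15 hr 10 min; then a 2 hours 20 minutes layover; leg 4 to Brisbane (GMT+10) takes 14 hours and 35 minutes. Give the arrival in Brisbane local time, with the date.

Convert departure to UTC: 16:30 − 4:30 = 12:00 UTC on Oct 2.
Add 15 hours and 15 minutes leg 1 → 03:15 UTC (Oct 3).
Add 4 hours and 40 minutes layover in Johannesburg → 07:55 UTC.
Add 3 hours and 25 minutes leg 2 → 11:20 UTC.
Add 5 hours 55 minutes layover in Bangkok → 17:15 UTC.
Add 15 hours 10 minutes leg 3 → 08:25 UTC (Oct 4).
Add 2 hours 20 minutes layover in Suva → 10:45 UTC.
Add 14 hours and 35 minutes leg 4 → 01:20 UTC (Oct 5).
Brisbane is UTC+10:00, so local arrival = 01:20 + 10:00 = 11:20 on Oct 5.

11:20 on October 5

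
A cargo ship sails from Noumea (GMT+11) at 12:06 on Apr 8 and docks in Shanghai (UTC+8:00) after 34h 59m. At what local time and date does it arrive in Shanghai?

Convert departure to UTC: 12:06 − 11:00 = 01:06 UTC on Apr 8.
Add 34 hours 59 minutes travel time → 12:05 UTC (Apr 9).
Shanghai is UTC+8:00, so local arrival = 12:05 + 8:00 = 20:05 on Apr 9.

20:05 on Apr 9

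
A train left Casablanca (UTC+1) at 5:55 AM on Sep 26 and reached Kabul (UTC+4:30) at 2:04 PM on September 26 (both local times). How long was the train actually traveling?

4 hours 39 minutes

Kabul is 3:30 ahead of Casablanca.
Clock-face elapsed time (ignoring zones) is 8 hours 9 minutes.
Actual elapsed = 8 hours 9 minutes − 3:30 = 4 hours 39 minutes.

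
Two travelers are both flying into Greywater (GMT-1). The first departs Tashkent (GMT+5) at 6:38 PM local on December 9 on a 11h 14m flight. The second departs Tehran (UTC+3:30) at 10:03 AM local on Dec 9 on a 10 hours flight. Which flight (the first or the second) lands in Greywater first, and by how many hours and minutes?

the second, by 8 hours 19 minutes

Flight 1 in UTC: 6:38 PM − 5:00 = 1:38 PM on Dec 9.
+11 hours and 14 minutes → arrive 12:52 AM UTC on Dec 10.
Flight 2 in UTC: 10:03 AM − 3:30 = 6:33 AM on Dec 9.
+10 hours → arrive 4:33 PM UTC on Dec 9.
Flight 2 lands earlier by 8 hours 19 minutes.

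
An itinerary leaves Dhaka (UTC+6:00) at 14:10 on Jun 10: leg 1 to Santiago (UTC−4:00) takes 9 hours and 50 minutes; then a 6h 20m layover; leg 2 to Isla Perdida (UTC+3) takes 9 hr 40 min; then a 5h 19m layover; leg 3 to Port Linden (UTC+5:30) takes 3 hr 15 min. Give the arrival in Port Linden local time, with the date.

Convert departure to UTC: 14:10 − 6:00 = 08:10 UTC on Jun 10.
Add 9 hours 50 minutes leg 1 → 18:00 UTC.
Add 6 hours and 20 minutes layover in Santiago → 00:20 UTC (Jun 11).
Add 9 hours 40 minutes leg 2 → 10:00 UTC.
Add 5 hours and 19 minutes layover in Isla Perdida → 15:19 UTC.
Add 3 hours and 15 minutes leg 3 → 18:34 UTC.
Port Linden is UTC+5:30, so local arrival = 18:34 + 5:30 = 00:04 on Jun 12.

00:04 on Jun 12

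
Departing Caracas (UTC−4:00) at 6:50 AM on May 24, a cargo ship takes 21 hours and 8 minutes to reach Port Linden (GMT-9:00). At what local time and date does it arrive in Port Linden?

Convert departure to UTC: 6:50 AM + 4:00 = 10:50 AM UTC on May 24.
Add 21 hours and 8 minutes travel time → 7:58 AM UTC (May 25).
Port Linden is UTC−9:00, so local arrival = 7:58 AM − 9:00 = 10:58 PM on May 24.

10:58 PM on May 24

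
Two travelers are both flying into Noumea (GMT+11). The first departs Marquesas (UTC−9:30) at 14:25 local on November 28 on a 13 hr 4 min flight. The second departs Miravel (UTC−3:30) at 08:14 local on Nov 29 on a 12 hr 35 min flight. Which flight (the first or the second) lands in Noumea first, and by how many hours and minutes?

the first, by 11 hours 20 minutes

Flight 1 in UTC: 14:25 + 9:30 = 23:55 on Nov 28.
+13 hours and 4 minutes → arrive 12:59 UTC on Nov 29.
Flight 2 in UTC: 08:14 + 3:30 = 11:44 on Nov 29.
+12 hours and 35 minutes → arrive 00:19 UTC on Nov 30.
Flight 1 lands earlier by 11 hours 20 minutes.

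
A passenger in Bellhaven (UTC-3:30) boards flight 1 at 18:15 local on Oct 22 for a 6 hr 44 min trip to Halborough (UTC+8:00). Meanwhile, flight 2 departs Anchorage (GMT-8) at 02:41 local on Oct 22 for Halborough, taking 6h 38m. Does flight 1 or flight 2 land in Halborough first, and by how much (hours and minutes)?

Flight 1 in UTC: 18:15 + 3:30 = 21:45 on Oct 22.
+6 hours 44 minutes → arrive 04:29 UTC on Oct 23.
Flight 2 in UTC: 02:41 + 8:00 = 10:41 on Oct 22.
+6 hours 38 minutes → arrive 17:19 UTC on Oct 22.
Flight 2 lands earlier by 11 hours 10 minutes.

the second, by 11 hours 10 minutes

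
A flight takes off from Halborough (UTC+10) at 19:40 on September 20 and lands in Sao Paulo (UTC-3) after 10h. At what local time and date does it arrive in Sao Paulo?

Convert departure to UTC: 19:40 − 10:00 = 09:40 UTC on Sep 20.
Add 10 hours travel time → 19:40 UTC.
Sao Paulo is UTC−3:00, so local arrival = 19:40 − 3:00 = 16:40 on Sep 20.

16:40 on September 20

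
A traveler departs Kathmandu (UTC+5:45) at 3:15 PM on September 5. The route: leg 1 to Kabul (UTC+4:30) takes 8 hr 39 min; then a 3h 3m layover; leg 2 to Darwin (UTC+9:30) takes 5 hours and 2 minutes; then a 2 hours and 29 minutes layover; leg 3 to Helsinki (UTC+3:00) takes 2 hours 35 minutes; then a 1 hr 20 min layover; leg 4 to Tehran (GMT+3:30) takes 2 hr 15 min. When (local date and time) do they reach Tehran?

2:23 PM on Sep 6

Convert departure to UTC: 3:15 PM − 5:45 = 9:30 AM UTC on Sep 5.
Add 8 hours and 39 minutes leg 1 → 6:09 PM UTC.
Add 3 hours 3 minutes layover in Kabul → 9:12 PM UTC.
Add 5 hours and 2 minutes leg 2 → 2:14 AM UTC (Sep 6).
Add 2 hours and 29 minutes layover in Darwin → 4:43 AM UTC.
Add 2 hours 35 minutes leg 3 → 7:18 AM UTC.
Add 1 hour and 20 minutes layover in Helsinki → 8:38 AM UTC.
Add 2 hours 15 minutes leg 4 → 10:53 AM UTC.
Tehran is UTC+3:30, so local arrival = 10:53 AM + 3:30 = 2:23 PM on Sep 6.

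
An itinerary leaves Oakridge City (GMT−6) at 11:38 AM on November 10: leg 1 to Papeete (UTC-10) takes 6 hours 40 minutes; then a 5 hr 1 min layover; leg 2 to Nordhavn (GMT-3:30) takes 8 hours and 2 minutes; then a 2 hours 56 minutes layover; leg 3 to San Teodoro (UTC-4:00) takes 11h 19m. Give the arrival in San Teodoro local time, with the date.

Convert departure to UTC: 11:38 AM + 6:00 = 5:38 PM UTC on Nov 10.
Add 6 hours 40 minutes leg 1 → 12:18 AM UTC (Nov 11).
Add 5 hours and 1 minute layover in Papeete → 5:19 AM UTC.
Add 8 hours and 2 minutes leg 2 → 1:21 PM UTC.
Add 2 hours 56 minutes layover in Nordhavn → 4:17 PM UTC.
Add 11 hours and 19 minutes leg 3 → 3:36 AM UTC (Nov 12).
San Teodoro is UTC−4:00, so local arrival = 3:36 AM − 4:00 = 11:36 PM on Nov 11.

11:36 PM on Nov 11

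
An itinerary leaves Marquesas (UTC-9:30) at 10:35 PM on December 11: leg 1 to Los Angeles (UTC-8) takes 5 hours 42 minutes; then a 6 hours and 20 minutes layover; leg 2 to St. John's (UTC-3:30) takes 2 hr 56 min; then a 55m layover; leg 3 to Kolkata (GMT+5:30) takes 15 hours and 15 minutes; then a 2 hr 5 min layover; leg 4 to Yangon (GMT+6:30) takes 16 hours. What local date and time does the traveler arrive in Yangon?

Convert departure to UTC: 10:35 PM + 9:30 = 8:05 AM UTC on Dec 12.
Add 5 hours and 42 minutes leg 1 → 1:47 PM UTC.
Add 6 hours 20 minutes layover in Los Angeles → 8:07 PM UTC.
Add 2 hours and 56 minutes leg 2 → 11:03 PM UTC.
Add 55 minutes layover in St. John's → 11:58 PM UTC.
Add 15 hours and 15 minutes leg 3 → 3:13 PM UTC (Dec 13).
Add 2 hours 5 minutes layover in Kolkata → 5:18 PM UTC.
Add 16 hours leg 4 → 9:18 AM UTC (Dec 14).
Yangon is UTC+6:30, so local arrival = 9:18 AM + 6:30 = 3:48 PM on Dec 14.

3:48 PM on Dec 14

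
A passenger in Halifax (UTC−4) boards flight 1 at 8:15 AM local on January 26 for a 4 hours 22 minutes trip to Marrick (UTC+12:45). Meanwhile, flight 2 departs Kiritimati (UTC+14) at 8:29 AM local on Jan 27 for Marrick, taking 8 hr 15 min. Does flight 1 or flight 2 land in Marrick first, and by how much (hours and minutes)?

the first, by 10 hours 7 minutes

Flight 1 in UTC: 8:15 AM + 4:00 = 12:15 PM on Jan 26.
+4 hours and 22 minutes → arrive 4:37 PM UTC on Jan 26.
Flight 2 in UTC: 8:29 AM − 14:00 = 6:29 PM on Jan 26.
+8 hours and 15 minutes → arrive 2:44 AM UTC on Jan 27.
Flight 1 lands earlier by 10 hours 7 minutes.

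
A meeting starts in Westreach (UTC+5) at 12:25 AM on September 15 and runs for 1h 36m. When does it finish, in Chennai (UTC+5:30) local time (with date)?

2:31 AM on Sep 15

Convert start to UTC: 12:25 AM − 5:00 = 7:25 PM UTC on Sep 14.
Add 1 hour and 36 minutes duration → 9:01 PM UTC.
Chennai is UTC+5:30, so local end time = 9:01 PM + 5:30 = 2:31 AM on Sep 15.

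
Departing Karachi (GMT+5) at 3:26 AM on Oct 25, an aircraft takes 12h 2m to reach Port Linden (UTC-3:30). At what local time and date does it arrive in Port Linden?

6:58 AM on Oct 25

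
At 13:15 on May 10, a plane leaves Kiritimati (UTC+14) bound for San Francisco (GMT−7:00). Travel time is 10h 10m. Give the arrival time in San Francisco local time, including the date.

Convert departure to UTC: 13:15 − 14:00 = 23:15 UTC on May 9.
Add 10 hours and 10 minutes travel time → 09:25 UTC (May 10).
San Francisco is UTC−7:00, so local arrival = 09:25 − 7:00 = 02:25 on May 10.

02:25 on May 10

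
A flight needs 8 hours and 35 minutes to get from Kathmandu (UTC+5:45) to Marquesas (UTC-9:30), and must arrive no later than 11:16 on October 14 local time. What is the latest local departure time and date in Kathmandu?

17:56 on October 14

Target arrival in UTC: 11:16 + 9:30 = 20:46 on Oct 14.
Subtract 8 hours 35 minutes → departure 12:11 UTC on Oct 14.
Kathmandu is UTC+5:45: 12:11 + 5:45 = 17:56 on Oct 14.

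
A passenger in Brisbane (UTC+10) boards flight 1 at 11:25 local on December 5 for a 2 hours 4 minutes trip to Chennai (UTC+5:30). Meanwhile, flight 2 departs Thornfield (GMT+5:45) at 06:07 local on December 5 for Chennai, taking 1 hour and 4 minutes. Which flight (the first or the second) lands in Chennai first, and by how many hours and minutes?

the second, by 2 hours 3 minutes

Flight 1 in UTC: 11:25 − 10:00 = 01:25 on Dec 5.
+2 hours 4 minutes → arrive 03:29 UTC on Dec 5.
Flight 2 in UTC: 06:07 − 5:45 = 00:22 on Dec 5.
+1 hour and 4 minutes → arrive 01:26 UTC on Dec 5.
Flight 2 lands earlier by 2 hours 3 minutes.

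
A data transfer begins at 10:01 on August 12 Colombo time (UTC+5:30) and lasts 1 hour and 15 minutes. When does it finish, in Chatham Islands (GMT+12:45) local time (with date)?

18:31 on Aug 12

Convert start to UTC: 10:01 − 5:30 = 04:31 UTC on Aug 12.
Add 1 hour and 15 minutes duration → 05:46 UTC.
Chatham Islands is UTC+12:45, so local end time = 05:46 + 12:45 = 18:31 on Aug 12.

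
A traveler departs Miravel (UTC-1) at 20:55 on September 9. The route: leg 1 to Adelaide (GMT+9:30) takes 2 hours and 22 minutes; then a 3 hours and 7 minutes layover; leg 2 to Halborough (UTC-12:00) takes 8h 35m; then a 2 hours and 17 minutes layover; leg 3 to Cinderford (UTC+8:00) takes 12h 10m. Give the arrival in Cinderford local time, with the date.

10:26 on September 11

Convert departure to UTC: 20:55 + 1:00 = 21:55 UTC on Sep 9.
Add 2 hours 22 minutes leg 1 → 00:17 UTC (Sep 10).
Add 3 hours and 7 minutes layover in Adelaide → 03:24 UTC.
Add 8 hours and 35 minutes leg 2 → 11:59 UTC.
Add 2 hours and 17 minutes layover in Halborough → 14:16 UTC.
Add 12 hours and 10 minutes leg 3 → 02:26 UTC (Sep 11).
Cinderford is UTC+8:00, so local arrival = 02:26 + 8:00 = 10:26 on Sep 11.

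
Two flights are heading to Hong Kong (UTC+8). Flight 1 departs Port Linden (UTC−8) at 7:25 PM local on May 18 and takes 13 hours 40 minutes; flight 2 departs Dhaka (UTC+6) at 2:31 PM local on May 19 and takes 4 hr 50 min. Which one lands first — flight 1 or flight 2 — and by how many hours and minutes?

the second, by 3 hours 44 minutes

Flight 1 in UTC: 7:25 PM + 8:00 = 3:25 AM on May 19.
+13 hours 40 minutes → arrive 5:05 PM UTC on May 19.
Flight 2 in UTC: 2:31 PM − 6:00 = 8:31 AM on May 19.
+4 hours and 50 minutes → arrive 1:21 PM UTC on May 19.
Flight 2 lands earlier by 3 hours 44 minutes.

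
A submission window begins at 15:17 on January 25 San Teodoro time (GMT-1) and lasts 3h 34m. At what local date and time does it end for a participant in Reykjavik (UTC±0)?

Reykjavik is 1:00 ahead of San Teodoro.
After 3 hours and 34 minutes it is 18:51 in San Teodoro.
Shift by the zone difference: 18:51 + 1:00 = 19:51 on Jan 25 in Reykjavik.

19:51 on January 25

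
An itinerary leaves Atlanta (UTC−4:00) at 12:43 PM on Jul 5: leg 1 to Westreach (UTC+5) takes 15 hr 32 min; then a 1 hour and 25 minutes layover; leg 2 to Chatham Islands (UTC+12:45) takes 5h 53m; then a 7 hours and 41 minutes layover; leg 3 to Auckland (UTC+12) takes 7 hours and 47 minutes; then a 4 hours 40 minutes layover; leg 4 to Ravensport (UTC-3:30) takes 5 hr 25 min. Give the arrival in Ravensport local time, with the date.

1:36 PM on July 7

Convert departure to UTC: 12:43 PM + 4:00 = 4:43 PM UTC on Jul 5.
Add 15 hours 32 minutes leg 1 → 8:15 AM UTC (Jul 6).
Add 1 hour 25 minutes layover in Westreach → 9:40 AM UTC.
Add 5 hours 53 minutes leg 2 → 3:33 PM UTC.
Add 7 hours and 41 minutes layover in Chatham Islands → 11:14 PM UTC.
Add 7 hours and 47 minutes leg 3 → 7:01 AM UTC (Jul 7).
Add 4 hours 40 minutes layover in Auckland → 11:41 AM UTC.
Add 5 hours 25 minutes leg 4 → 5:06 PM UTC.
Ravensport is UTC−3:30, so local arrival = 5:06 PM − 3:30 = 1:36 PM on Jul 7.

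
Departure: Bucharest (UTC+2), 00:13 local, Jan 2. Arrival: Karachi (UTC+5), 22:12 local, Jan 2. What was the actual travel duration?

Karachi is 3:00 ahead of Bucharest.
Clock-face elapsed time (ignoring zones) is 21 hours 59 minutes.
Actual elapsed = 21 hours 59 minutes − 3:00 = 18 hours 59 minutes.

18 hours 59 minutes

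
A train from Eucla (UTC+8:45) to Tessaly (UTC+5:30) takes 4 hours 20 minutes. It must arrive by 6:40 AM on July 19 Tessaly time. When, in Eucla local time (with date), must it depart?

Target arrival in UTC: 6:40 AM − 5:30 = 1:10 AM on Jul 19.
Subtract 4 hours 20 minutes → departure 8:50 PM UTC on Jul 18.
Eucla is UTC+8:45: 8:50 PM + 8:45 = 5:35 AM on Jul 19.

5:35 AM on July 19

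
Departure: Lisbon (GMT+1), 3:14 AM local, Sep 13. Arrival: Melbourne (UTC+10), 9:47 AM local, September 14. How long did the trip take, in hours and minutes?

Departure in UTC: 3:14 AM − 1:00 = 2:14 AM on Sep 13.
Arrival in UTC: 9:47 AM − 10:00 = 11:47 PM on Sep 13.
Elapsed = 11:47 PM − 2:14 AM = 21 hours 33 minutes.

21 hours 33 minutes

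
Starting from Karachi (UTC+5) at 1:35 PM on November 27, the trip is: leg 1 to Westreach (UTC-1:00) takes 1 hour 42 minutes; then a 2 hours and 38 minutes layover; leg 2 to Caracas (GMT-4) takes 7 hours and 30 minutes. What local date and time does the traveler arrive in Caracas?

Convert departure to UTC: 1:35 PM − 5:00 = 8:35 AM UTC on Nov 27.
Add 1 hour and 42 minutes leg 1 → 10:17 AM UTC.
Add 2 hours and 38 minutes layover in Westreach → 12:55 PM UTC.
Add 7 hours and 30 minutes leg 2 → 8:25 PM UTC.
Caracas is UTC−4:00, so local arrival = 8:25 PM − 4:00 = 4:25 PM on Nov 27.

4:25 PM on Nov 27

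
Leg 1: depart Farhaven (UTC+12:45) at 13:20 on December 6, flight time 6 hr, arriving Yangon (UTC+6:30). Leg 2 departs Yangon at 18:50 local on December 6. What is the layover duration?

Convert departure to UTC: 13:20 − 12:45 = 00:35 UTC on Dec 6.
Add 6 hours flight time → 06:35 UTC.
Yangon is UTC+6:30, so local arrival = 06:35 + 6:30 = 13:05 on Dec 6.
Layover = 18:50 − 13:05 = 5 hours 45 minutes.

5 hours 45 minutes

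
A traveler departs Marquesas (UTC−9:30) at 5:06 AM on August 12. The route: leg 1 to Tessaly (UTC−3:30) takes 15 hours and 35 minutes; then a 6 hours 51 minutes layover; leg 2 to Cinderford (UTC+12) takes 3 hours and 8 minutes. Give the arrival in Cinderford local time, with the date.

Convert departure to UTC: 5:06 AM + 9:30 = 2:36 PM UTC on Aug 12.
Add 15 hours and 35 minutes leg 1 → 6:11 AM UTC (Aug 13).
Add 6 hours 51 minutes layover in Tessaly → 1:02 PM UTC.
Add 3 hours and 8 minutes leg 2 → 4:10 PM UTC.
Cinderford is UTC+12:00, so local arrival = 4:10 PM + 12:00 = 4:10 AM on Aug 14.

4:10 AM on August 14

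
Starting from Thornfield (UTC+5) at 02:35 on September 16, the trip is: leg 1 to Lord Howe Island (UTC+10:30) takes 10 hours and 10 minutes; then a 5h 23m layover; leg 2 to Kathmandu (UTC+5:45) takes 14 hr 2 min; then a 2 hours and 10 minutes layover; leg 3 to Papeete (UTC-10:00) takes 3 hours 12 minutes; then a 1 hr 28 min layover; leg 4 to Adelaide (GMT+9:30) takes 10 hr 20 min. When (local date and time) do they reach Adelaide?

05:50 on Sep 18

Convert departure to UTC: 02:35 − 5:00 = 21:35 UTC on Sep 15.
Add 10 hours 10 minutes leg 1 → 07:45 UTC (Sep 16).
Add 5 hours 23 minutes layover in Lord Howe Island → 13:08 UTC.
Add 14 hours 2 minutes leg 2 → 03:10 UTC (Sep 17).
Add 2 hours and 10 minutes layover in Kathmandu → 05:20 UTC.
Add 3 hours and 12 minutes leg 3 → 08:32 UTC.
Add 1 hour 28 minutes layover in Papeete → 10:00 UTC.
Add 10 hours and 20 minutes leg 4 → 20:20 UTC.
Adelaide is UTC+9:30, so local arrival = 20:20 + 9:30 = 05:50 on Sep 18.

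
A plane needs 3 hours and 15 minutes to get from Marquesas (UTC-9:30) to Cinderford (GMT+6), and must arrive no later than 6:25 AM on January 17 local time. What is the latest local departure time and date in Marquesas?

11:40 AM on Jan 16

Target arrival in UTC: 6:25 AM − 6:00 = 12:25 AM on Jan 17.
Subtract 3 hours 15 minutes → departure 9:10 PM UTC on Jan 16.
Marquesas is UTC−9:30: 9:10 PM − 9:30 = 11:40 AM on Jan 16.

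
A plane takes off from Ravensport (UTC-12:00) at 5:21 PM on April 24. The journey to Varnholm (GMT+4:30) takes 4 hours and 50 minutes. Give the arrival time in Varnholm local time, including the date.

Convert departure to UTC: 5:21 PM + 12:00 = 5:21 AM UTC on Apr 25.
Add 4 hours 50 minutes travel time → 10:11 AM UTC.
Varnholm is UTC+4:30, so local arrival = 10:11 AM + 4:30 = 2:41 PM on Apr 25.

2:41 PM on April 25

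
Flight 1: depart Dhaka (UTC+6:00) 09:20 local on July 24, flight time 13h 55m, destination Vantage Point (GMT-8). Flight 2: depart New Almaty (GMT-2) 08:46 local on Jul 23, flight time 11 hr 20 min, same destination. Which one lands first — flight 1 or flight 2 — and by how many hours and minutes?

the second, by 19 hours 9 minutes

Flight 1 in UTC: 09:20 − 6:00 = 03:20 on Jul 24.
+13 hours and 55 minutes → arrive 17:15 UTC on Jul 24.
Flight 2 in UTC: 08:46 + 2:00 = 10:46 on Jul 23.
+11 hours 20 minutes → arrive 22:06 UTC on Jul 23.
Flight 2 lands earlier by 19 hours 9 minutes.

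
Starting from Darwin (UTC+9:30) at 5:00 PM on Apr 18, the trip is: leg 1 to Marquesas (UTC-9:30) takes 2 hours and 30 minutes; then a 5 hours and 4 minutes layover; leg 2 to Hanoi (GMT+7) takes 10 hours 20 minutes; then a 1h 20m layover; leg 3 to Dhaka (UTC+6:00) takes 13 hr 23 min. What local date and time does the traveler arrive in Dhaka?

Convert departure to UTC: 5:00 PM − 9:30 = 7:30 AM UTC on Apr 18.
Add 2 hours and 30 minutes leg 1 → 10:00 AM UTC.
Add 5 hours 4 minutes layover in Marquesas → 3:04 PM UTC.
Add 10 hours 20 minutes leg 2 → 1:24 AM UTC (Apr 19).
Add 1 hour and 20 minutes layover in Hanoi → 2:44 AM UTC.
Add 13 hours and 23 minutes leg 3 → 4:07 PM UTC.
Dhaka is UTC+6:00, so local arrival = 4:07 PM + 6:00 = 10:07 PM on Apr 19.

10:07 PM on April 19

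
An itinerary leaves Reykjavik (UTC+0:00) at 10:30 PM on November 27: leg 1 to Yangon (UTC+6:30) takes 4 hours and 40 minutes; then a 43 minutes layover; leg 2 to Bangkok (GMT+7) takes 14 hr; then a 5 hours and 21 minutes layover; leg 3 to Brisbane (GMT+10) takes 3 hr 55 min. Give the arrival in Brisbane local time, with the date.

1:09 PM on Nov 29

Reykjavik is at UTC+0, so departure is already 10:30 PM UTC on Nov 27.
Add 4 hours 40 minutes leg 1 → 3:10 AM UTC (Nov 28).
Add 43 minutes layover in Yangon → 3:53 AM UTC.
Add 14 hours leg 2 → 5:53 PM UTC.
Add 5 hours 21 minutes layover in Bangkok → 11:14 PM UTC.
Add 3 hours 55 minutes leg 3 → 3:09 AM UTC (Nov 29).
Brisbane is UTC+10:00, so local arrival = 3:09 AM + 10:00 = 1:09 PM on Nov 29.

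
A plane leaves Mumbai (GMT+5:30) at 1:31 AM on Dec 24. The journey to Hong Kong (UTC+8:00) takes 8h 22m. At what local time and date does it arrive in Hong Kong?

12:23 PM on Dec 24

Convert departure to UTC: 1:31 AM − 5:30 = 8:01 PM UTC on Dec 23.
Add 8 hours and 22 minutes travel time → 4:23 AM UTC (Dec 24).
Hong Kong is UTC+8:00, so local arrival = 4:23 AM + 8:00 = 12:23 PM on Dec 24.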